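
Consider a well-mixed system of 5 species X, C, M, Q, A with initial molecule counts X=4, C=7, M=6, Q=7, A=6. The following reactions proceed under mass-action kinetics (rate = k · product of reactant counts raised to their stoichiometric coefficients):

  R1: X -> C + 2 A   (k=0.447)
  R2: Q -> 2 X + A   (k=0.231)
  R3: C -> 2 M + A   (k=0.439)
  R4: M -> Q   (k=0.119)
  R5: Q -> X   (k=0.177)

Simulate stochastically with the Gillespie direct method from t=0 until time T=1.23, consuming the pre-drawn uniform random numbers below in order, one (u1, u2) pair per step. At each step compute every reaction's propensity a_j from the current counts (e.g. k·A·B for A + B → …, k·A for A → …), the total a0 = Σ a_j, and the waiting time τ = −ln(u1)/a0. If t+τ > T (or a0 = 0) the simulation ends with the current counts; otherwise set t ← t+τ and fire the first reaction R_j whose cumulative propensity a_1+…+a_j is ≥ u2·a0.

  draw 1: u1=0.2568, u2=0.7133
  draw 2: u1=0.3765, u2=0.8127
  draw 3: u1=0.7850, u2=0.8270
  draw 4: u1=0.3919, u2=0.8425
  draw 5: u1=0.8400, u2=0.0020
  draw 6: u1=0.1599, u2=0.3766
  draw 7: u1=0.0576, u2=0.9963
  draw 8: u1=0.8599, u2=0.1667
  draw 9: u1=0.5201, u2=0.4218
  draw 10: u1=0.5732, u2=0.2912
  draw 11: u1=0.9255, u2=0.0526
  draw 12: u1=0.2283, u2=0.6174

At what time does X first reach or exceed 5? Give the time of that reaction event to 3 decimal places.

t=0.000: X=4 C=7 M=6 Q=7 A=6
Draw 1: a1=1.788, a2=1.617, a3=3.073, a4=0.714, a5=1.239, a0=8.431; τ=−ln(0.2568)/8.431=0.161 → t=0.161; u2·a0=0.7133·8.431=6.014; a1+a2=3.405 < 6.014 ≤ a1+…+a3=6.478 → R3 fires; X=4 C=6 M=8 Q=7 A=7
Draw 2: a1=1.788, a2=1.617, a3=2.634, a4=0.952, a5=1.239, a0=8.230; τ=−ln(0.3765)/8.230=0.119 → t=0.280; u2·a0=0.8127·8.230=6.689; a1+…+a3=6.039 < 6.689 ≤ a1+…+a4=6.991 → R4 fires; X=4 C=6 M=7 Q=8 A=7
Draw 3: a1=1.788, a2=1.848, a3=2.634, a4=0.833, a5=1.416, a0=8.519; τ=−ln(0.7850)/8.519=0.028 → t=0.308; u2·a0=0.8270·8.519=7.045; a1+…+a3=6.270 < 7.045 ≤ a1+…+a4=7.103 → R4 fires; X=4 C=6 M=6 Q=9 A=7
Draw 4: a1=1.788, a2=2.079, a3=2.634, a4=0.714, a5=1.593, a0=8.808; τ=−ln(0.3919)/8.808=0.106 → t=0.415; u2·a0=0.8425·8.808=7.421; a1+…+a4=7.215 < 7.421 ≤ a1+…+a5=8.808 → R5 fires; X=5 C=6 M=6 Q=8 A=7
Draw 5: a1=2.235, a2=1.848, a3=2.634, a4=0.714, a5=1.416, a0=8.847; τ=−ln(0.8400)/8.847=0.020 → t=0.434; u2·a0=0.0020·8.847=0.018 ≤ a1=2.235 → R1 fires; X=4 C=7 M=6 Q=8 A=9
Draw 6: a1=1.788, a2=1.848, a3=3.073, a4=0.714, a5=1.416, a0=8.839; τ=−ln(0.1599)/8.839=0.207 → t=0.642; u2·a0=0.3766·8.839=3.329; a1=1.788 < 3.329 ≤ a1+a2=3.636 → R2 fires; X=6 C=7 M=6 Q=7 A=10
Draw 7: a1=2.682, a2=1.617, a3=3.073, a4=0.714, a5=1.239, a0=9.325; τ=−ln(0.0576)/9.325=0.306 → t=0.948; u2·a0=0.9963·9.325=9.290; a1+…+a4=8.086 < 9.290 ≤ a1+…+a5=9.325 → R5 fires; X=7 C=7 M=6 Q=6 A=10
Draw 8: a1=3.129, a2=1.386, a3=3.073, a4=0.714, a5=1.062, a0=9.364; τ=−ln(0.8599)/9.364=0.016 → t=0.964; u2·a0=0.1667·9.364=1.561 ≤ a1=3.129 → R1 fires; X=6 C=8 M=6 Q=6 A=12
Draw 9: a1=2.682, a2=1.386, a3=3.512, a4=0.714, a5=1.062, a0=9.356; τ=−ln(0.5201)/9.356=0.070 → t=1.034; u2·a0=0.4218·9.356=3.946; a1=2.682 < 3.946 ≤ a1+a2=4.068 → R2 fires; X=8 C=8 M=6 Q=5 A=13
Draw 10: a1=3.576, a2=1.155, a3=3.512, a4=0.714, a5=0.885, a0=9.842; τ=−ln(0.5732)/9.842=0.057 → t=1.090; u2·a0=0.2912·9.842=2.866 ≤ a1=3.576 → R1 fires; X=7 C=9 M=6 Q=5 A=15
Draw 11: a1=3.129, a2=1.155, a3=3.951, a4=0.714, a5=0.885, a0=9.834; τ=−ln(0.9255)/9.834=0.008 → t=1.098; u2·a0=0.0526·9.834=0.517 ≤ a1=3.129 → R1 fires; X=6 C=10 M=6 Q=5 A=17
Draw 12: a1=2.682, a2=1.155, a3=4.390, a4=0.714, a5=0.885, a0=9.826; τ=−ln(0.2283)/9.826=0.150 → t=1.249 > T=1.23: stop.
X first becomes ≥ 5 when it reaches 5 at the event at t=0.415.

Threshold first reached at t = 0.415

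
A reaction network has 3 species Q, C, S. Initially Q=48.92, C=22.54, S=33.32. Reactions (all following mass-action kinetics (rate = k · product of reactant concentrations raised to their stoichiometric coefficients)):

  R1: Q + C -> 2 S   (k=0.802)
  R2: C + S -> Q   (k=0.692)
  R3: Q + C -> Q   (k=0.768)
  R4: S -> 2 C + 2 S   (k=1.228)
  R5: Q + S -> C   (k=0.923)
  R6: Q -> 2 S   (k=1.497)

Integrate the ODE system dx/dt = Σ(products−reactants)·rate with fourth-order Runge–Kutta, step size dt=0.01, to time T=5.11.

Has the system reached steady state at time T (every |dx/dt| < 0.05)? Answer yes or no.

RK4 with dt=0.01: 511 steps to T=5.11. Trajectory (selected grid times):
t=0.00: Q=48.92 C=22.54 S=33.32
t=0.57: Q=1.93 C=4.07 S=7.25
t=1.14: Q=1.46 C=3.51 S=5.51
t=1.70: Q=1.34 C=3.35 S=5.02
t=2.27: Q=1.29 C=3.30 S=4.84
t=2.84: Q=1.27 C=3.27 S=4.77
t=3.41: Q=1.26 C=3.27 S=4.75
t=3.97: Q=1.26 C=3.26 S=4.73
t=4.54: Q=1.26 C=3.26 S=4.73
t=5.11: Q=1.26 C=3.26 S=4.73
Rates at T: R1=3.2891, R2=10.6625, R3=3.1497, R4=5.8052, R5=5.4903, R6=1.8836
dx/dt at T (Σ net stoichiometry × rate): Q=-0.0005, C=-0.0007, S=-0.0021
Largest |dx/dt| is |-0.0021| (S) < 0.05 → steady.

Steady state at T: yes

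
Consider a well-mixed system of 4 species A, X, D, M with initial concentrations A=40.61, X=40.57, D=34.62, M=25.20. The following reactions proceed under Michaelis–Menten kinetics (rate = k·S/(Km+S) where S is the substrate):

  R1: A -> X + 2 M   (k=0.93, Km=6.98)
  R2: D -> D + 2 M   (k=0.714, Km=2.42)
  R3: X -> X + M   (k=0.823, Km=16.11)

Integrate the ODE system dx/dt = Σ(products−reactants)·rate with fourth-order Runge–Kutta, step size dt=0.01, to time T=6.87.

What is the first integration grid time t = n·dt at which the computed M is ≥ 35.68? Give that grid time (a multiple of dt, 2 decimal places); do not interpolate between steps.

Threshold first reached at t = 2.99

RK4 with dt=0.01: 687 steps to T=6.87. Trajectory (selected grid times):
t=0.00: A=40.61 X=40.57 D=34.62 M=25.20
t=0.76: A=40.01 X=41.17 D=34.62 M=27.87
t=1.53: A=39.40 X=41.78 D=34.62 M=30.57
t=2.29: A=38.80 X=42.38 D=34.62 M=33.24
t=2.98: A=38.26 X=42.92 D=34.62 M=35.66
t=2.99: A=38.25 X=42.93 D=34.62 M=35.69
t=3.05: A=38.20 X=42.98 D=34.62 M=35.90
t=3.82: A=37.60 X=43.58 D=34.62 M=38.60
t=4.58: A=37.00 X=44.18 D=34.62 M=41.26
t=5.34: A=36.41 X=44.77 D=34.62 M=43.92
t=6.11: A=35.81 X=45.37 D=34.62 M=46.62
t=6.87: A=35.22 X=45.96 D=34.62 M=49.28
M(2.98)=35.656 < 35.68 but M(2.99)=35.691 ≥ 35.68, so the first grid time is t=2.99.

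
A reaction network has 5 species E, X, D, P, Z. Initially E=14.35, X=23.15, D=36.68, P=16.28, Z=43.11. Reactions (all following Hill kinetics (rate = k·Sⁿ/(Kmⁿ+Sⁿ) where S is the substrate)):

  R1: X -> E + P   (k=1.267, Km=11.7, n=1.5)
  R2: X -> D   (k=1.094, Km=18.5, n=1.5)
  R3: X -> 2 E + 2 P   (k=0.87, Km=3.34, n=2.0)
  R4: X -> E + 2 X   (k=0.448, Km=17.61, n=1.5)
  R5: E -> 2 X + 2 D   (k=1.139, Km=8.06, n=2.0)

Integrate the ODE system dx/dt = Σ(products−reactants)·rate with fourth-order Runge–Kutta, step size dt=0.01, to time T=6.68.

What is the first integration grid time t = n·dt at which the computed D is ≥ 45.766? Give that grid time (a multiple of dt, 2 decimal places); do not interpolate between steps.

RK4 with dt=0.01: 668 steps to T=6.68. Trajectory (selected grid times):
t=0.00: E=14.35 X=23.15 D=36.68 P=16.28 Z=43.11
t=0.74: E=15.84 X=22.87 D=38.46 P=18.23 Z=43.11
t=1.48: E=17.30 X=22.65 D=40.29 P=20.17 Z=43.11
t=2.23: E=18.76 X=22.47 D=42.19 P=22.14 Z=43.11
t=2.97: E=20.18 X=22.33 D=44.09 P=24.08 Z=43.11
t=3.61: E=21.39 X=22.24 D=45.75 P=25.76 Z=43.11
t=3.62: E=21.41 X=22.24 D=45.78 P=25.79 Z=43.11
t=3.71: E=21.57 X=22.22 D=46.02 P=26.02 Z=43.11
t=4.45: E=22.96 X=22.14 D=47.97 P=27.96 Z=43.11
t=5.20: E=24.35 X=22.08 D=49.96 P=29.92 Z=43.11
t=5.94: E=25.72 X=22.04 D=51.95 P=31.86 Z=43.11
t=6.68: E=27.08 X=22.01 D=53.95 P=33.79 Z=43.11
D(3.61)=45.753 < 45.766 but D(3.62)=45.780 ≥ 45.766, so the first grid time is t=3.62.

Threshold first reached at t = 3.62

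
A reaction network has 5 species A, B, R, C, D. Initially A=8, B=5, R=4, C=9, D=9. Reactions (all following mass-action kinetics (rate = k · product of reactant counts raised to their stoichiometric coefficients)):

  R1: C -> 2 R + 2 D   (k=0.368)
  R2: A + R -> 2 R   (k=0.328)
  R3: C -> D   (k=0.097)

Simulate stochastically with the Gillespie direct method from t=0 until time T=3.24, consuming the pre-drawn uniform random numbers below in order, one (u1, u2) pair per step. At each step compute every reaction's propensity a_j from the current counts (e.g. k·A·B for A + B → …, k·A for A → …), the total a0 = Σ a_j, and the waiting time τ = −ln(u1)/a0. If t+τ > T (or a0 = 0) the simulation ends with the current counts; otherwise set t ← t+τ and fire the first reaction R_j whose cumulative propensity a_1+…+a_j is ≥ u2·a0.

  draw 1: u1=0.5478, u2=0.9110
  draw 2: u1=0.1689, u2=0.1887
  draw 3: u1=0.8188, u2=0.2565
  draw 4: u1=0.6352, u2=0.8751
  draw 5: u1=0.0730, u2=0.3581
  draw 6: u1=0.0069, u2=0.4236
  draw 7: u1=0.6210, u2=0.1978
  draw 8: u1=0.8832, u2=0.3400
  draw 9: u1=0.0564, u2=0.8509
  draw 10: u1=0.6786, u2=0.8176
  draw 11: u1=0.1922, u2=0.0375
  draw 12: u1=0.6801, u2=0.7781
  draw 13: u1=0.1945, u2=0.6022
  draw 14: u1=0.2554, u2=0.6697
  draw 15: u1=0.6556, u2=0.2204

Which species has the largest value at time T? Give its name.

Dominant species at T: R

t=0.000: A=8 B=5 R=4 C=9 D=9
Draw 1: a1=3.312, a2=10.496, a3=0.873, a0=14.681; τ=−ln(0.5478)/14.681=0.041 → t=0.041; u2·a0=0.9110·14.681=13.374; a1=3.312 < 13.374 ≤ a1+a2=13.808 → R2 fires; A=7 B=5 R=5 C=9 D=9
Draw 2: a1=3.312, a2=11.480, a3=0.873, a0=15.665; τ=−ln(0.1689)/15.665=0.114 → t=0.155; u2·a0=0.1887·15.665=2.956 ≤ a1=3.312 → R1 fires; A=7 B=5 R=7 C=8 D=11
Draw 3: a1=2.944, a2=16.072, a3=0.776, a0=19.792; τ=−ln(0.8188)/19.792=0.010 → t=0.165; u2·a0=0.2565·19.792=5.077; a1=2.944 < 5.077 ≤ a1+a2=19.016 → R2 fires; A=6 B=5 R=8 C=8 D=11
Draw 4: a1=2.944, a2=15.744, a3=0.776, a0=19.464; τ=−ln(0.6352)/19.464=0.023 → t=0.188; u2·a0=0.8751·19.464=17.033; a1=2.944 < 17.033 ≤ a1+a2=18.688 → R2 fires; A=5 B=5 R=9 C=8 D=11
Draw 5: a1=2.944, a2=14.760, a3=0.776, a0=18.480; τ=−ln(0.0730)/18.480=0.142 → t=0.330; u2·a0=0.3581·18.480=6.618; a1=2.944 < 6.618 ≤ a1+a2=17.704 → R2 fires; A=4 B=5 R=10 C=8 D=11
Draw 6: a1=2.944, a2=13.120, a3=0.776, a0=16.840; τ=−ln(0.0069)/16.840=0.296 → t=0.625; u2·a0=0.4236·16.840=7.133; a1=2.944 < 7.133 ≤ a1+a2=16.064 → R2 fires; A=3 B=5 R=11 C=8 D=11
Draw 7: a1=2.944, a2=10.824, a3=0.776, a0=14.544; τ=−ln(0.6210)/14.544=0.033 → t=0.658; u2·a0=0.1978·14.544=2.877 ≤ a1=2.944 → R1 fires; A=3 B=5 R=13 C=7 D=13
Draw 8: a1=2.576, a2=12.792, a3=0.679, a0=16.047; τ=−ln(0.8832)/16.047=0.008 → t=0.666; u2·a0=0.3400·16.047=5.456; a1=2.576 < 5.456 ≤ a1+a2=15.368 → R2 fires; A=2 B=5 R=14 C=7 D=13
Draw 9: a1=2.576, a2=9.184, a3=0.679, a0=12.439; τ=−ln(0.0564)/12.439=0.231 → t=0.897; u2·a0=0.8509·12.439=10.584; a1=2.576 < 10.584 ≤ a1+a2=11.760 → R2 fires; A=1 B=5 R=15 C=7 D=13
Draw 10: a1=2.576, a2=4.920, a3=0.679, a0=8.175; τ=−ln(0.6786)/8.175=0.047 → t=0.944; u2·a0=0.8176·8.175=6.684; a1=2.576 < 6.684 ≤ a1+a2=7.496 → R2 fires; A=0 B=5 R=16 C=7 D=13
Draw 11: a1=2.576, a2=0.000, a3=0.679, a0=3.255; τ=−ln(0.1922)/3.255=0.507 → t=1.451; u2·a0=0.0375·3.255=0.122 ≤ a1=2.576 → R1 fires; A=0 B=5 R=18 C=6 D=15
Draw 12: a1=2.208, a2=0.000, a3=0.582, a0=2.790; τ=−ln(0.6801)/2.790=0.138 → t=1.589; u2·a0=0.7781·2.790=2.171 ≤ a1=2.208 → R1 fires; A=0 B=5 R=20 C=5 D=17
Draw 13: a1=1.840, a2=0.000, a3=0.485, a0=2.325; τ=−ln(0.1945)/2.325=0.704 → t=2.293; u2·a0=0.6022·2.325=1.400 ≤ a1=1.840 → R1 fires; A=0 B=5 R=22 C=4 D=19
Draw 14: a1=1.472, a2=0.000, a3=0.388, a0=1.860; τ=−ln(0.2554)/1.860=0.734 → t=3.027; u2·a0=0.6697·1.860=1.246 ≤ a1=1.472 → R1 fires; A=0 B=5 R=24 C=3 D=21
Draw 15: a1=1.104, a2=0.000, a3=0.291, a0=1.395; τ=−ln(0.6556)/1.395=0.303 → t=3.330 > T=3.24: stop.
At T=3.24: A=0 B=5 R=24 C=3 D=21; the largest is R.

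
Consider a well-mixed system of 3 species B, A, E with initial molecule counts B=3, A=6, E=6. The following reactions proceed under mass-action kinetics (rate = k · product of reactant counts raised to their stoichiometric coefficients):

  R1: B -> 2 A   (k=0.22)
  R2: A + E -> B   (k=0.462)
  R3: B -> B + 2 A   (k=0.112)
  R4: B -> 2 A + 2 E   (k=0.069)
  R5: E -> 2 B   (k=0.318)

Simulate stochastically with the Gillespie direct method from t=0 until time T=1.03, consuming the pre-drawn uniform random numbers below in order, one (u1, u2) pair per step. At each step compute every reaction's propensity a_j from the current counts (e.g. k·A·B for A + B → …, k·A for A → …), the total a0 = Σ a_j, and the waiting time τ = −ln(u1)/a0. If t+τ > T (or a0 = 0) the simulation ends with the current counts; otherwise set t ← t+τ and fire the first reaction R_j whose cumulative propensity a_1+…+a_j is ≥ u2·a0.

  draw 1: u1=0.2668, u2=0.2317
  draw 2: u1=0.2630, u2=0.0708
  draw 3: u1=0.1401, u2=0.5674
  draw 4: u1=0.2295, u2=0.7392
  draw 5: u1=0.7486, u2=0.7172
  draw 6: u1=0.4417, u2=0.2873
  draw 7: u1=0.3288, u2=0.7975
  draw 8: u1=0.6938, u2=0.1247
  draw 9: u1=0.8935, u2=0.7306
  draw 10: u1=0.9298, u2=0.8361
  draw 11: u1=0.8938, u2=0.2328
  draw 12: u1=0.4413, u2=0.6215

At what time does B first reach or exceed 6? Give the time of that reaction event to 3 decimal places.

Threshold first reached at t = 0.342

t=0.000: B=3 A=6 E=6
Draw 1: a1=0.660, a2=16.632, a3=0.336, a4=0.207, a5=1.908, a0=19.743; τ=−ln(0.2668)/19.743=0.067 → t=0.067; u2·a0=0.2317·19.743=4.574; a1=0.660 < 4.574 ≤ a1+a2=17.292 → R2 fires; B=4 A=5 E=5
Draw 2: a1=0.880, a2=11.550, a3=0.448, a4=0.276, a5=1.590, a0=14.744; τ=−ln(0.2630)/14.744=0.091 → t=0.158; u2·a0=0.0708·14.744=1.044; a1=0.880 < 1.044 ≤ a1+a2=12.430 → R2 fires; B=5 A=4 E=4
Draw 3: a1=1.100, a2=7.392, a3=0.560, a4=0.345, a5=1.272, a0=10.669; τ=−ln(0.1401)/10.669=0.184 → t=0.342; u2·a0=0.5674·10.669=6.054; a1=1.100 < 6.054 ≤ a1+a2=8.492 → R2 fires; B=6 A=3 E=3
Draw 4: a1=1.320, a2=4.158, a3=0.672, a4=0.414, a5=0.954, a0=7.518; τ=−ln(0.2295)/7.518=0.196 → t=0.538; u2·a0=0.7392·7.518=5.557; a1+a2=5.478 < 5.557 ≤ a1+…+a3=6.150 → R3 fires; B=6 A=5 E=3
Draw 5: a1=1.320, a2=6.930, a3=0.672, a4=0.414, a5=0.954, a0=10.290; τ=−ln(0.7486)/10.290=0.028 → t=0.566; u2·a0=0.7172·10.290=7.380; a1=1.320 < 7.380 ≤ a1+a2=8.250 → R2 fires; B=7 A=4 E=2
Draw 6: a1=1.540, a2=3.696, a3=0.784, a4=0.483, a5=0.636, a0=7.139; τ=−ln(0.4417)/7.139=0.114 → t=0.680; u2·a0=0.2873·7.139=2.051; a1=1.540 < 2.051 ≤ a1+a2=5.236 → R2 fires; B=8 A=3 E=1
Draw 7: a1=1.760, a2=1.386, a3=0.896, a4=0.552, a5=0.318, a0=4.912; τ=−ln(0.3288)/4.912=0.226 → t=0.907; u2·a0=0.7975·4.912=3.917; a1+a2=3.146 < 3.917 ≤ a1+…+a3=4.042 → R3 fires; B=8 A=5 E=1
Draw 8: a1=1.760, a2=2.310, a3=0.896, a4=0.552, a5=0.318, a0=5.836; τ=−ln(0.6938)/5.836=0.063 → t=0.969; u2·a0=0.1247·5.836=0.728 ≤ a1=1.760 → R1 fires; B=7 A=7 E=1
Draw 9: a1=1.540, a2=3.234, a3=0.784, a4=0.483, a5=0.318, a0=6.359; τ=−ln(0.8935)/6.359=0.018 → t=0.987; u2·a0=0.7306·6.359=4.646; a1=1.540 < 4.646 ≤ a1+a2=4.774 → R2 fires; B=8 A=6 E=0
Draw 10: a1=1.760, a2=0.000, a3=0.896, a4=0.552, a5=0.000, a0=3.208; τ=−ln(0.9298)/3.208=0.023 → t=1.010; u2·a0=0.8361·3.208=2.682; a1+…+a3=2.656 < 2.682 ≤ a1+…+a4=3.208 → R4 fires; B=7 A=8 E=2
Draw 11: a1=1.540, a2=7.392, a3=0.784, a4=0.483, a5=0.636, a0=10.835; τ=−ln(0.8938)/10.835=0.010 → t=1.020; u2·a0=0.2328·10.835=2.522; a1=1.540 < 2.522 ≤ a1+a2=8.932 → R2 fires; B=8 A=7 E=1
Draw 12: a1=1.760, a2=3.234, a3=0.896, a4=0.552, a5=0.318, a0=6.760; τ=−ln(0.4413)/6.760=0.121 → t=1.141 > T=1.03: stop.
B first becomes ≥ 6 when it reaches 6 at the event at t=0.342.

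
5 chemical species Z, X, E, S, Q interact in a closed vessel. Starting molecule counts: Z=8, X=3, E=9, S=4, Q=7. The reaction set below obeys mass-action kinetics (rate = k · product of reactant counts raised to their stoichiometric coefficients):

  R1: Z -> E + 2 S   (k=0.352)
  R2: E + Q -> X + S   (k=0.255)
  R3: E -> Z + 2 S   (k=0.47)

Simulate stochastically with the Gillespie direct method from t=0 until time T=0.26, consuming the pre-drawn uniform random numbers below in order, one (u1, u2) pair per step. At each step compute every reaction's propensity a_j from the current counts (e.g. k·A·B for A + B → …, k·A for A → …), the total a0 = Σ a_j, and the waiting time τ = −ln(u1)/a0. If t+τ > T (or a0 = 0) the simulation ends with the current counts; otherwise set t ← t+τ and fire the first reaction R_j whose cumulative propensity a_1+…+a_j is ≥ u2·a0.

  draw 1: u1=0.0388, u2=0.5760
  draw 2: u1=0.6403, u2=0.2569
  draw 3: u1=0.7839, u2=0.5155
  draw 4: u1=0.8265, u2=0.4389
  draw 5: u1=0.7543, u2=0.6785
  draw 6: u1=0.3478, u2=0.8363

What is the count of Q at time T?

Q at T = 2

t=0.000: Z=8 X=3 E=9 S=4 Q=7
Draw 1: a1=2.816, a2=16.065, a3=4.230, a0=23.111; τ=−ln(0.0388)/23.111=0.141 → t=0.141; u2·a0=0.5760·23.111=13.312; a1=2.816 < 13.312 ≤ a1+a2=18.881 → R2 fires; Z=8 X=4 E=8 S=5 Q=6
Draw 2: a1=2.816, a2=12.240, a3=3.760, a0=18.816; τ=−ln(0.6403)/18.816=0.024 → t=0.164; u2·a0=0.2569·18.816=4.834; a1=2.816 < 4.834 ≤ a1+a2=15.056 → R2 fires; Z=8 X=5 E=7 S=6 Q=5
Draw 3: a1=2.816, a2=8.925, a3=3.290, a0=15.031; τ=−ln(0.7839)/15.031=0.016 → t=0.180; u2·a0=0.5155·15.031=7.748; a1=2.816 < 7.748 ≤ a1+a2=11.741 → R2 fires; Z=8 X=6 E=6 S=7 Q=4
Draw 4: a1=2.816, a2=6.120, a3=2.820, a0=11.756; τ=−ln(0.8265)/11.756=0.016 → t=0.197; u2·a0=0.4389·11.756=5.160; a1=2.816 < 5.160 ≤ a1+a2=8.936 → R2 fires; Z=8 X=7 E=5 S=8 Q=3
Draw 5: a1=2.816, a2=3.825, a3=2.350, a0=8.991; τ=−ln(0.7543)/8.991=0.031 → t=0.228; u2·a0=0.6785·8.991=6.100; a1=2.816 < 6.100 ≤ a1+a2=6.641 → R2 fires; Z=8 X=8 E=4 S=9 Q=2
Draw 6: a1=2.816, a2=2.040, a3=1.880, a0=6.736; τ=−ln(0.3478)/6.736=0.157 → t=0.385 > T=0.26: stop.
Read off Q at T=0.26: 2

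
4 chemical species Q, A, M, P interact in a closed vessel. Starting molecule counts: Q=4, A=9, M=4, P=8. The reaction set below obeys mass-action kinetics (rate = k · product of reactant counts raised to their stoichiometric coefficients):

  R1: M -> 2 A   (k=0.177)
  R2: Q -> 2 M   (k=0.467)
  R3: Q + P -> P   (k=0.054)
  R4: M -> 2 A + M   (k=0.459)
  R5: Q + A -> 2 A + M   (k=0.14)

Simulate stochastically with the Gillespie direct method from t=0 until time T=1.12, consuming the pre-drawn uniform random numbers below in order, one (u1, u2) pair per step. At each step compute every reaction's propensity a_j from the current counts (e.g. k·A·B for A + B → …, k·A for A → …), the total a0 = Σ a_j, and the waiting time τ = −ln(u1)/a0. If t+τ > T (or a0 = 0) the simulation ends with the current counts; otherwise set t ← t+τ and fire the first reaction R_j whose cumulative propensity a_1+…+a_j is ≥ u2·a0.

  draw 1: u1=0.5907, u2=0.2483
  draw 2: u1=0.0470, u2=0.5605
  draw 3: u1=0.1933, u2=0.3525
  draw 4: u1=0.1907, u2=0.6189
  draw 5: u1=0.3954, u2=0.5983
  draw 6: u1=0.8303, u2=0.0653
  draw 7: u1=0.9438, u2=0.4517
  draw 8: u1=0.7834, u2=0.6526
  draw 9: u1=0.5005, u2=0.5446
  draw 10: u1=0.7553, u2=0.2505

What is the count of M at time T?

t=0.000: Q=4 A=9 M=4 P=8
Draw 1: a1=0.708, a2=1.868, a3=1.728, a4=1.836, a5=5.040, a0=11.180; τ=−ln(0.5907)/11.180=0.047 → t=0.047; u2·a0=0.2483·11.180=2.776; a1+a2=2.576 < 2.776 ≤ a1+…+a3=4.304 → R3 fires; Q=3 A=9 M=4 P=8
Draw 2: a1=0.708, a2=1.401, a3=1.296, a4=1.836, a5=3.780, a0=9.021; τ=−ln(0.0470)/9.021=0.339 → t=0.386; u2·a0=0.5605·9.021=5.056; a1+…+a3=3.405 < 5.056 ≤ a1+…+a4=5.241 → R4 fires; Q=3 A=11 M=4 P=8
Draw 3: a1=0.708, a2=1.401, a3=1.296, a4=1.836, a5=4.620, a0=9.861; τ=−ln(0.1933)/9.861=0.167 → t=0.553; u2·a0=0.3525·9.861=3.476; a1+…+a3=3.405 < 3.476 ≤ a1+…+a4=5.241 → R4 fires; Q=3 A=13 M=4 P=8
Draw 4: a1=0.708, a2=1.401, a3=1.296, a4=1.836, a5=5.460, a0=10.701; τ=−ln(0.1907)/10.701=0.155 → t=0.708; u2·a0=0.6189·10.701=6.623; a1+…+a4=5.241 < 6.623 ≤ a1+…+a5=10.701 → R5 fires; Q=2 A=14 M=5 P=8
Draw 5: a1=0.885, a2=0.934, a3=0.864, a4=2.295, a5=3.920, a0=8.898; τ=−ln(0.3954)/8.898=0.104 → t=0.812; u2·a0=0.5983·8.898=5.324; a1+…+a4=4.978 < 5.324 ≤ a1+…+a5=8.898 → R5 fires; Q=1 A=15 M=6 P=8
Draw 6: a1=1.062, a2=0.467, a3=0.432, a4=2.754, a5=2.100, a0=6.815; τ=−ln(0.8303)/6.815=0.027 → t=0.839; u2·a0=0.0653·6.815=0.445 ≤ a1=1.062 → R1 fires; Q=1 A=17 M=5 P=8
Draw 7: a1=0.885, a2=0.467, a3=0.432, a4=2.295, a5=2.380, a0=6.459; τ=−ln(0.9438)/6.459=0.009 → t=0.848; u2·a0=0.4517·6.459=2.918; a1+…+a3=1.784 < 2.918 ≤ a1+…+a4=4.079 → R4 fires; Q=1 A=19 M=5 P=8
Draw 8: a1=0.885, a2=0.467, a3=0.432, a4=2.295, a5=2.660, a0=6.739; τ=−ln(0.7834)/6.739=0.036 → t=0.884; u2·a0=0.6526·6.739=4.398; a1+…+a4=4.079 < 4.398 ≤ a1+…+a5=6.739 → R5 fires; Q=0 A=20 M=6 P=8
Draw 9: a1=1.062, a2=0.000, a3=0.000, a4=2.754, a5=0.000, a0=3.816; τ=−ln(0.5005)/3.816=0.181 → t=1.066; u2·a0=0.5446·3.816=2.078; a1+…+a3=1.062 < 2.078 ≤ a1+…+a4=3.816 → R4 fires; Q=0 A=22 M=6 P=8
Draw 10: a1=1.062, a2=0.000, a3=0.000, a4=2.754, a5=0.000, a0=3.816; τ=−ln(0.7553)/3.816=0.074 → t=1.139 > T=1.12: stop.
Read off M at T=1.12: 6

M at T = 6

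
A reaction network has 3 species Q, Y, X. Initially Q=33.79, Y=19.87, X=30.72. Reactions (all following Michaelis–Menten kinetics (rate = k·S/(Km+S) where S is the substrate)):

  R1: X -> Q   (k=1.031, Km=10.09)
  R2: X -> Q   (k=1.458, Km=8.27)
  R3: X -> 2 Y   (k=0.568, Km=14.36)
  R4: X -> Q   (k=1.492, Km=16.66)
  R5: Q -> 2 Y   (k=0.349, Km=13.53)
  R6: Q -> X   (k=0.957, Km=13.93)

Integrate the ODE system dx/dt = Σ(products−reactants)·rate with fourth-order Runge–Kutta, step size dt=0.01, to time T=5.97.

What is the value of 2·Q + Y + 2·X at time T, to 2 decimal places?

Value at T = 148.89

Check how each reaction changes W = 2·Q + Y + 2·X (weight of products minus weight of reactants):
R1: X -> Q: (2·1) − (2·1) = 2 − 2 = 0
R2: X -> Q: (2·1) − (2·1) = 2 − 2 = 0
R3: X -> 2 Y: (1·2) − (2·1) = 2 − 2 = 0
R4: X -> Q: (2·1) − (2·1) = 2 − 2 = 0
R5: Q -> 2 Y: (1·2) − (2·1) = 2 − 2 = 0
R6: Q -> X: (2·1) − (2·1) = 2 − 2 = 0
Every reaction leaves W unchanged, so W is conserved and no simulation is needed: W(T) = W(0) = 2·33.79 + 19.87 + 2·30.72 = 148.89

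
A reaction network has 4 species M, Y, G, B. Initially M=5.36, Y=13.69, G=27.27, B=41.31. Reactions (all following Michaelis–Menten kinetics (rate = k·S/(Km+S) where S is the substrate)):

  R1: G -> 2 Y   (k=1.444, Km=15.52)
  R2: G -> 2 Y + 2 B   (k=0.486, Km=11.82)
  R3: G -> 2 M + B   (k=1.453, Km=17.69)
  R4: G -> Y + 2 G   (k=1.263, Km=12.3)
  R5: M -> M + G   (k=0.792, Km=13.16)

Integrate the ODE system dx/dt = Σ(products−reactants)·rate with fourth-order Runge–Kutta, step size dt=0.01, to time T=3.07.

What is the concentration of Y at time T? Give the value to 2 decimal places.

RK4 with dt=0.01: 307 steps to T=3.07. Trajectory (selected grid times):
t=0.00: M=5.36 Y=13.69 G=27.27 B=41.31
t=0.34: M=5.96 Y=14.84 G=26.92 B=41.84
t=0.68: M=6.55 Y=15.98 G=26.58 B=42.37
t=1.02: M=7.14 Y=17.12 G=26.24 B=42.89
t=1.36: M=7.73 Y=18.26 G=25.92 B=43.41
t=1.71: M=8.34 Y=19.42 G=25.59 B=43.95
t=2.05: M=8.92 Y=20.55 G=25.28 B=44.46
t=2.39: M=9.50 Y=21.67 G=24.97 B=44.98
t=2.73: M=10.08 Y=22.78 G=24.67 B=45.49
t=3.07: M=10.65 Y=23.89 G=24.37 B=46.00
Read off Y at T=3.07: 23.89

Y at T = 23.89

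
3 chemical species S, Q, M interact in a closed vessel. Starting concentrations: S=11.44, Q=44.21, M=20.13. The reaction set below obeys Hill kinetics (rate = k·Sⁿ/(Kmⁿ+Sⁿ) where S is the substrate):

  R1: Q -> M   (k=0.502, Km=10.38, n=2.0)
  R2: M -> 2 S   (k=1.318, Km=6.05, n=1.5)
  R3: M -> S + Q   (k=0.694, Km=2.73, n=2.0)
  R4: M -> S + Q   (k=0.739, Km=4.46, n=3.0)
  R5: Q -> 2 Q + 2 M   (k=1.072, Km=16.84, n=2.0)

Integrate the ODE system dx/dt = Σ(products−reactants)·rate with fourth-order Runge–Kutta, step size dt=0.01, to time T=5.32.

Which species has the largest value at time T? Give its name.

Dominant species at T: Q

RK4 with dt=0.01: 532 steps to T=5.32. Trajectory (selected grid times):
t=0.00: S=11.44 Q=44.21 M=20.13
t=0.59: S=13.61 Q=45.32 M=20.02
t=1.18: S=15.77 Q=46.43 M=19.92
t=1.77: S=17.94 Q=47.54 M=19.82
t=2.36: S=20.10 Q=48.65 M=19.73
t=2.96: S=22.30 Q=49.78 M=19.65
t=3.55: S=24.46 Q=50.90 M=19.57
t=4.14: S=26.62 Q=52.02 M=19.51
t=4.73: S=28.78 Q=53.14 M=19.44
t=5.32: S=30.93 Q=54.26 M=19.39
At T=5.32: S=30.93 Q=54.26 M=19.39; the largest is Q.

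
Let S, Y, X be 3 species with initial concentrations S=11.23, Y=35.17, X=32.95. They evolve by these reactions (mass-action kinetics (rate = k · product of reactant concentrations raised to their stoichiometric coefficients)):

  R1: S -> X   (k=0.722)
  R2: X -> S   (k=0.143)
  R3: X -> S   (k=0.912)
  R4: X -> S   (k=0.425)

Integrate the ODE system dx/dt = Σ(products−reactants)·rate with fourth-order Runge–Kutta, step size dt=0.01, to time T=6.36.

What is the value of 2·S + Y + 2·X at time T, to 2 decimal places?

Value at T = 123.53

Check how each reaction changes W = 2·S + Y + 2·X (weight of products minus weight of reactants):
R1: S -> X: (2·1) − (2·1) = 2 − 2 = 0
R2: X -> S: (2·1) − (2·1) = 2 − 2 = 0
R3: X -> S: (2·1) − (2·1) = 2 − 2 = 0
R4: X -> S: (2·1) − (2·1) = 2 − 2 = 0
Every reaction leaves W unchanged, so W is conserved and no simulation is needed: W(T) = W(0) = 2·11.23 + 35.17 + 2·32.95 = 123.53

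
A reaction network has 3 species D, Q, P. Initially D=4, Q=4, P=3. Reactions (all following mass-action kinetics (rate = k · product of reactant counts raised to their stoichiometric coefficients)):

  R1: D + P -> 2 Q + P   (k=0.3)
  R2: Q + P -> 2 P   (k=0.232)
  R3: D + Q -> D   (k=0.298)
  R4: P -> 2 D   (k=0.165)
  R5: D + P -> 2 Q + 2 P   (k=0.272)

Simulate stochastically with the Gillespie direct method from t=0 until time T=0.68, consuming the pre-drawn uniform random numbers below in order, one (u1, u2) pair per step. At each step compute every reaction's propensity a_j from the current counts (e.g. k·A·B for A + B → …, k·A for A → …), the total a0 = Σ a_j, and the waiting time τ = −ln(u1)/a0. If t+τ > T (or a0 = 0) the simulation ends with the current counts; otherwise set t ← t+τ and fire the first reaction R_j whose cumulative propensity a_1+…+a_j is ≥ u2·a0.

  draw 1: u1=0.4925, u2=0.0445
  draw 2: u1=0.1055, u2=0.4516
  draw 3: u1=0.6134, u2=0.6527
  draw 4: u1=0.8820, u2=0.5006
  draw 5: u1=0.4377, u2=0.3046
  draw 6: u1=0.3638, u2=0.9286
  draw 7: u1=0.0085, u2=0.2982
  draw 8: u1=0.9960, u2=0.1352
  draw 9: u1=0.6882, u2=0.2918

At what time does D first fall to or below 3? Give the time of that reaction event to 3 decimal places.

Threshold first reached at t = 0.047

t=0.000: D=4 Q=4 P=3
Draw 1: a1=3.600, a2=2.784, a3=4.768, a4=0.495, a5=3.264, a0=14.911; τ=−ln(0.4925)/14.911=0.047 → t=0.047; u2·a0=0.0445·14.911=0.664 ≤ a1=3.600 → R1 fires; D=3 Q=6 P=3
Draw 2: a1=2.700, a2=4.176, a3=5.364, a4=0.495, a5=2.448, a0=15.183; τ=−ln(0.1055)/15.183=0.148 → t=0.196; u2·a0=0.4516·15.183=6.857; a1=2.700 < 6.857 ≤ a1+a2=6.876 → R2 fires; D=3 Q=5 P=4
Draw 3: a1=3.600, a2=4.640, a3=4.470, a4=0.660, a5=3.264, a0=16.634; τ=−ln(0.6134)/16.634=0.029 → t=0.225; u2·a0=0.6527·16.634=10.857; a1+a2=8.240 < 10.857 ≤ a1+…+a3=12.710 → R3 fires; D=3 Q=4 P=4
Draw 4: a1=3.600, a2=3.712, a3=3.576, a4=0.660, a5=3.264, a0=14.812; τ=−ln(0.8820)/14.812=0.008 → t=0.233; u2·a0=0.5006·14.812=7.415; a1+a2=7.312 < 7.415 ≤ a1+…+a3=10.888 → R3 fires; D=3 Q=3 P=4
Draw 5: a1=3.600, a2=2.784, a3=2.682, a4=0.660, a5=3.264, a0=12.990; τ=−ln(0.4377)/12.990=0.064 → t=0.297; u2·a0=0.3046·12.990=3.957; a1=3.600 < 3.957 ≤ a1+a2=6.384 → R2 fires; D=3 Q=2 P=5
Draw 6: a1=4.500, a2=2.320, a3=1.788, a4=0.825, a5=4.080, a0=13.513; τ=−ln(0.3638)/13.513=0.075 → t=0.372; u2·a0=0.9286·13.513=12.548; a1+…+a4=9.433 < 12.548 ≤ a1+…+a5=13.513 → R5 fires; D=2 Q=4 P=6
Draw 7: a1=3.600, a2=5.568, a3=2.384, a4=0.990, a5=3.264, a0=15.806; τ=−ln(0.0085)/15.806=0.302 → t=0.674; u2·a0=0.2982·15.806=4.713; a1=3.600 < 4.713 ≤ a1+a2=9.168 → R2 fires; D=2 Q=3 P=7
Draw 8: a1=4.200, a2=4.872, a3=1.788, a4=1.155, a5=3.808, a0=15.823; τ=−ln(0.9960)/15.823=0.000 → t=0.674; u2·a0=0.1352·15.823=2.139 ≤ a1=4.200 → R1 fires; D=1 Q=5 P=7
Draw 9: a1=2.100, a2=8.120, a3=1.490, a4=1.155, a5=1.904, a0=14.769; τ=−ln(0.6882)/14.769=0.025 → t=0.699 > T=0.68: stop.
D first becomes ≤ 3 when it reaches 3 at the event at t=0.047.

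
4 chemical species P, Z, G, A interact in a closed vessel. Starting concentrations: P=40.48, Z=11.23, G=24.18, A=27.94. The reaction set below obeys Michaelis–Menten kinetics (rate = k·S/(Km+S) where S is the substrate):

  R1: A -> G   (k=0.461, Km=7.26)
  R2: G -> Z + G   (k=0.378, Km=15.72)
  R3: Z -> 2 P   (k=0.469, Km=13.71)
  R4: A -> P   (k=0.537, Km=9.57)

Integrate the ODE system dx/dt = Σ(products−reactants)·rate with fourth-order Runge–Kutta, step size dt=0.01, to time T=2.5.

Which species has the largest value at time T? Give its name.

RK4 with dt=0.01: 250 steps to T=2.5. Trajectory (selected grid times):
t=0.00: P=40.48 Z=11.23 G=24.18 A=27.94
t=0.28: P=40.71 Z=11.24 G=24.28 A=27.73
t=0.56: P=40.94 Z=11.24 G=24.38 A=27.51
t=0.83: P=41.16 Z=11.25 G=24.48 A=27.31
t=1.11: P=41.39 Z=11.25 G=24.58 A=27.09
t=1.39: P=41.62 Z=11.26 G=24.69 A=26.88
t=1.67: P=41.85 Z=11.26 G=24.79 A=26.67
t=1.94: P=42.07 Z=11.27 G=24.89 A=26.46
t=2.22: P=42.30 Z=11.27 G=24.99 A=26.25
t=2.50: P=42.53 Z=11.28 G=25.09 A=26.04
At T=2.5: P=42.53 Z=11.28 G=25.09 A=26.04; the largest is P.

Dominant species at T: P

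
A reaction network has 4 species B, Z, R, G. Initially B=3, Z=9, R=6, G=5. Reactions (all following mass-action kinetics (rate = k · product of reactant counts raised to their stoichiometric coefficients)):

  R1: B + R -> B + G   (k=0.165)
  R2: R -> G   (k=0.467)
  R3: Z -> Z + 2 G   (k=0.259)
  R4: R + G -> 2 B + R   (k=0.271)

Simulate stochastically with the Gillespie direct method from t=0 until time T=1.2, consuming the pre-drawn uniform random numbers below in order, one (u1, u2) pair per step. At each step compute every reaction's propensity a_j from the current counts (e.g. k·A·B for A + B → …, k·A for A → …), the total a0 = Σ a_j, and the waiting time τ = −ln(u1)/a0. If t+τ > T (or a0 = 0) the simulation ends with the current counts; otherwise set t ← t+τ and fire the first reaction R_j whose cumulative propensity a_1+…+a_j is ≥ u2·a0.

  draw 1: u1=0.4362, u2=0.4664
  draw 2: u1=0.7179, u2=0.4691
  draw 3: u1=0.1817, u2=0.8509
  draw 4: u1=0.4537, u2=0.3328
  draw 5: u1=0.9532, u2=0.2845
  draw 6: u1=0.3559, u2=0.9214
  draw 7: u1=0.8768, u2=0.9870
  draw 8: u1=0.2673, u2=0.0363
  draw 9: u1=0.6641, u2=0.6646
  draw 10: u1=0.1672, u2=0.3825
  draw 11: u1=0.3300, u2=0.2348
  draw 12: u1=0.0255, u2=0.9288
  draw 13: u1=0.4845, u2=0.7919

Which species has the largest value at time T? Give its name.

Dominant species at T: B

t=0.000: B=3 Z=9 R=6 G=5
Draw 1: a1=2.970, a2=2.802, a3=2.331, a4=8.130, a0=16.233; τ=−ln(0.4362)/16.233=0.051 → t=0.051; u2·a0=0.4664·16.233=7.571; a1+a2=5.772 < 7.571 ≤ a1+…+a3=8.103 → R3 fires; B=3 Z=9 R=6 G=7
Draw 2: a1=2.970, a2=2.802, a3=2.331, a4=11.382, a0=19.485; τ=−ln(0.7179)/19.485=0.017 → t=0.068; u2·a0=0.4691·19.485=9.140; a1+…+a3=8.103 < 9.140 ≤ a1+…+a4=19.485 → R4 fires; B=5 Z=9 R=6 G=6
Draw 3: a1=4.950, a2=2.802, a3=2.331, a4=9.756, a0=19.839; τ=−ln(0.1817)/19.839=0.086 → t=0.154; u2·a0=0.8509·19.839=16.881; a1+…+a3=10.083 < 16.881 ≤ a1+…+a4=19.839 → R4 fires; B=7 Z=9 R=6 G=5
Draw 4: a1=6.930, a2=2.802, a3=2.331, a4=8.130, a0=20.193; τ=−ln(0.4537)/20.193=0.039 → t=0.193; u2·a0=0.3328·20.193=6.720 ≤ a1=6.930 → R1 fires; B=7 Z=9 R=5 G=6
Draw 5: a1=5.775, a2=2.335, a3=2.331, a4=8.130, a0=18.571; τ=−ln(0.9532)/18.571=0.003 → t=0.196; u2·a0=0.2845·18.571=5.283 ≤ a1=5.775 → R1 fires; B=7 Z=9 R=4 G=7
Draw 6: a1=4.620, a2=1.868, a3=2.331, a4=7.588, a0=16.407; τ=−ln(0.3559)/16.407=0.063 → t=0.259; u2·a0=0.9214·16.407=15.117; a1+…+a3=8.819 < 15.117 ≤ a1+…+a4=16.407 → R4 fires; B=9 Z=9 R=4 G=6
Draw 7: a1=5.940, a2=1.868, a3=2.331, a4=6.504, a0=16.643; τ=−ln(0.8768)/16.643=0.008 → t=0.267; u2·a0=0.9870·16.643=16.427; a1+…+a3=10.139 < 16.427 ≤ a1+…+a4=16.643 → R4 fires; B=11 Z=9 R=4 G=5
Draw 8: a1=7.260, a2=1.868, a3=2.331, a4=5.420, a0=16.879; τ=−ln(0.2673)/16.879=0.078 → t=0.345; u2·a0=0.0363·16.879=0.613 ≤ a1=7.260 → R1 fires; B=11 Z=9 R=3 G=6
Draw 9: a1=5.445, a2=1.401, a3=2.331, a4=4.878, a0=14.055; τ=−ln(0.6641)/14.055=0.029 → t=0.374; u2·a0=0.6646·14.055=9.341; a1+…+a3=9.177 < 9.341 ≤ a1+…+a4=14.055 → R4 fires; B=13 Z=9 R=3 G=5
Draw 10: a1=6.435, a2=1.401, a3=2.331, a4=4.065, a0=14.232; τ=−ln(0.1672)/14.232=0.126 → t=0.500; u2·a0=0.3825·14.232=5.444 ≤ a1=6.435 → R1 fires; B=13 Z=9 R=2 G=6
Draw 11: a1=4.290, a2=0.934, a3=2.331, a4=3.252, a0=10.807; τ=−ln(0.3300)/10.807=0.103 → t=0.602; u2·a0=0.2348·10.807=2.537 ≤ a1=4.290 → R1 fires; B=13 Z=9 R=1 G=7
Draw 12: a1=2.145, a2=0.467, a3=2.331, a4=1.897, a0=6.840; τ=−ln(0.0255)/6.840=0.536 → t=1.139; u2·a0=0.9288·6.840=6.353; a1+…+a3=4.943 < 6.353 ≤ a1+…+a4=6.840 → R4 fires; B=15 Z=9 R=1 G=6
Draw 13: a1=2.475, a2=0.467, a3=2.331, a4=1.626, a0=6.899; τ=−ln(0.4845)/6.899=0.105 → t=1.244 > T=1.2: stop.
At T=1.2: B=15 Z=9 R=1 G=6; the largest is B.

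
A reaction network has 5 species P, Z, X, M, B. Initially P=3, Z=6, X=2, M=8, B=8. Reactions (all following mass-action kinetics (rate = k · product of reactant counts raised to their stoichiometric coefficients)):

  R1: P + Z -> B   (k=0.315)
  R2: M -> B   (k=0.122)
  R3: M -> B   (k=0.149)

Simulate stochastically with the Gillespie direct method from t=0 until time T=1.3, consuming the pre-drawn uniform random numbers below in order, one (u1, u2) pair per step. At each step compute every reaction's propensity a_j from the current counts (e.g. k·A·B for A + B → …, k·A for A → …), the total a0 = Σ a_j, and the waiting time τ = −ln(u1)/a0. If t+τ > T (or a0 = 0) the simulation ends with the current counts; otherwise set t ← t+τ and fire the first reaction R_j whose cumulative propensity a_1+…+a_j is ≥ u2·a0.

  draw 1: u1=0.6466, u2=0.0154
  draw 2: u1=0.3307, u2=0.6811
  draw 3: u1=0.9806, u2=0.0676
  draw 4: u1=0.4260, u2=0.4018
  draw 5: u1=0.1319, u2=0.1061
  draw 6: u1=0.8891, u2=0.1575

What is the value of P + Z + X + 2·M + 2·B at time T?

Value at T = 43

Check how each reaction changes W = P + Z + X + 2·M + 2·B (weight of products minus weight of reactants):
R1: P + Z -> B: (2·1) − (1·1 + 1·1) = 2 − 2 = 0
R2: M -> B: (2·1) − (2·1) = 2 − 2 = 0
R3: M -> B: (2·1) − (2·1) = 2 − 2 = 0
Every reaction leaves W unchanged, so W is conserved and no simulation is needed: W(T) = W(0) = 3 + 6 + 2 + 2·8 + 2·8 = 43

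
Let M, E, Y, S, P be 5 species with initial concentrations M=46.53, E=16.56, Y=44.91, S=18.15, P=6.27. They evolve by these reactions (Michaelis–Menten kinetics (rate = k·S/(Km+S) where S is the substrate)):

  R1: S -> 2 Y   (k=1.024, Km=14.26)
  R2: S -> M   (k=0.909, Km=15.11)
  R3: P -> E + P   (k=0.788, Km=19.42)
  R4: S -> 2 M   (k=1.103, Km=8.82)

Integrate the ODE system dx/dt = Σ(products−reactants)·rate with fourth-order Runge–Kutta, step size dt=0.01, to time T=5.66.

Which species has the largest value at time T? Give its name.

Dominant species at T: M

RK4 with dt=0.01: 566 steps to T=5.66. Trajectory (selected grid times):
t=0.00: M=46.53 E=16.56 Y=44.91 S=18.15 P=6.27
t=0.63: M=47.76 E=16.68 Y=45.62 S=17.02 P=6.27
t=1.26: M=48.97 E=16.80 Y=46.31 S=15.93 P=6.27
t=1.89: M=50.14 E=16.92 Y=46.98 S=14.86 P=6.27
t=2.52: M=51.28 E=17.04 Y=47.63 S=13.83 P=6.27
t=3.14: M=52.37 E=17.16 Y=48.24 S=12.85 P=6.27
t=3.77: M=53.43 E=17.29 Y=48.84 S=11.88 P=6.27
t=4.40: M=54.47 E=17.41 Y=49.42 S=10.96 P=6.27
t=5.03: M=55.46 E=17.53 Y=49.96 S=10.07 P=6.27
t=5.66: M=56.40 E=17.65 Y=50.48 S=9.23 P=6.27
At T=5.66: M=56.40 E=17.65 Y=50.48 S=9.23 P=6.27; the largest is M.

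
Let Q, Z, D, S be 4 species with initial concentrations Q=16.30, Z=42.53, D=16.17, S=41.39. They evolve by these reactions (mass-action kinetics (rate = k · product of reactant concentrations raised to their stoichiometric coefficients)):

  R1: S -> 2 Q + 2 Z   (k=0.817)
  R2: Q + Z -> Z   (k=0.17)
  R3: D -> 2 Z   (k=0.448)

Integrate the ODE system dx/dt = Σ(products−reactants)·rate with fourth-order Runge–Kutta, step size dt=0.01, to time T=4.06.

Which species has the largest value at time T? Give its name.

Dominant species at T: Z

RK4 with dt=0.01: 406 steps to T=4.06. Trajectory (selected grid times):
t=0.00: Q=16.30 Z=42.53 D=16.17 S=41.39
t=0.45: Q=4.47 Z=73.90 D=13.22 S=28.66
t=0.90: Q=2.16 Z=96.36 D=10.80 S=19.84
t=1.35: Q=1.25 Z=112.51 D=8.83 S=13.74
t=1.80: Q=0.77 Z=124.19 D=7.22 S=9.51
t=2.26: Q=0.49 Z=132.84 D=5.87 S=6.53
t=2.71: Q=0.33 Z=139.00 D=4.80 S=4.52
t=3.16: Q=0.22 Z=143.54 D=3.93 S=3.13
t=3.61: Q=0.15 Z=146.90 D=3.21 S=2.17
t=4.06: Q=0.10 Z=149.40 D=2.62 S=1.50
At T=4.06: Q=0.10 Z=149.40 D=2.62 S=1.50; the largest is Z.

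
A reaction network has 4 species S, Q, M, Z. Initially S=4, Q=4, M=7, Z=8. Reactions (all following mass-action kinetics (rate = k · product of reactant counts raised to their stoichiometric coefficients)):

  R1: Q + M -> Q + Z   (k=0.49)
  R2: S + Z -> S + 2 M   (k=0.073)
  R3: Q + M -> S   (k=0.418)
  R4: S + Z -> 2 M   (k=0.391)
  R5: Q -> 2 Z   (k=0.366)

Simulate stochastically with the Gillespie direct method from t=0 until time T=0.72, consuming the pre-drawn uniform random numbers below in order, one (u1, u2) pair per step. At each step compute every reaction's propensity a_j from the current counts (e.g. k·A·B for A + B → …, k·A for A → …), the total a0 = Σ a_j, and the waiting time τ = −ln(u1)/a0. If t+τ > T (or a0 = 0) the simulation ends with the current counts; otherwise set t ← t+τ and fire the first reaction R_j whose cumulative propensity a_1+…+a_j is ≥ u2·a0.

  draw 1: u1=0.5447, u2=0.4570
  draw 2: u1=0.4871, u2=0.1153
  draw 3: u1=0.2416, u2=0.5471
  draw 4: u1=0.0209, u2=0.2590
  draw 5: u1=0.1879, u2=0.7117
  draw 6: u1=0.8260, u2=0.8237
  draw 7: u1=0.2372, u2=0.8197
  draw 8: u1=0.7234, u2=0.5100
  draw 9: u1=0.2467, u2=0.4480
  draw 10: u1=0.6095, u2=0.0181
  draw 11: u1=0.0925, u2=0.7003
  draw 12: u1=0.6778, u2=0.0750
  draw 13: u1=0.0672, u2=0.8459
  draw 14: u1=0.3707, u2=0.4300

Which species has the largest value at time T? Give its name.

t=0.000: S=4 Q=4 M=7 Z=8
Draw 1: a1=13.720, a2=2.336, a3=11.704, a4=12.512, a5=1.464, a0=41.736; τ=−ln(0.5447)/41.736=0.015 → t=0.015; u2·a0=0.4570·41.736=19.073; a1+a2=16.056 < 19.073 ≤ a1+…+a3=27.760 → R3 fires; S=5 Q=3 M=6 Z=8
Draw 2: a1=8.820, a2=2.920, a3=7.524, a4=15.640, a5=1.098, a0=36.002; τ=−ln(0.4871)/36.002=0.020 → t=0.035; u2·a0=0.1153·36.002=4.151 ≤ a1=8.820 → R1 fires; S=5 Q=3 M=5 Z=9
Draw 3: a1=7.350, a2=3.285, a3=6.270, a4=17.595, a5=1.098, a0=35.598; τ=−ln(0.2416)/35.598=0.040 → t=0.074; u2·a0=0.5471·35.598=19.476; a1+…+a3=16.905 < 19.476 ≤ a1+…+a4=34.500 → R4 fires; S=4 Q=3 M=7 Z=8
Draw 4: a1=10.290, a2=2.336, a3=8.778, a4=12.512, a5=1.098, a0=35.014; τ=−ln(0.0209)/35.014=0.110 → t=0.185; u2·a0=0.2590·35.014=9.069 ≤ a1=10.290 → R1 fires; S=4 Q=3 M=6 Z=9
Draw 5: a1=8.820, a2=2.628, a3=7.524, a4=14.076, a5=1.098, a0=34.146; τ=−ln(0.1879)/34.146=0.049 → t=0.234; u2·a0=0.7117·34.146=24.302; a1+…+a3=18.972 < 24.302 ≤ a1+…+a4=33.048 → R4 fires; S=3 Q=3 M=8 Z=8
Draw 6: a1=11.760, a2=1.752, a3=10.032, a4=9.384, a5=1.098, a0=34.026; τ=−ln(0.8260)/34.026=0.006 → t=0.239; u2·a0=0.8237·34.026=28.027; a1+…+a3=23.544 < 28.027 ≤ a1+…+a4=32.928 → R4 fires; S=2 Q=3 M=10 Z=7
Draw 7: a1=14.700, a2=1.022, a3=12.540, a4=5.474, a5=1.098, a0=34.834; τ=−ln(0.2372)/34.834=0.041 → t=0.281; u2·a0=0.8197·34.834=28.553; a1+…+a3=28.262 < 28.553 ≤ a1+…+a4=33.736 → R4 fires; S=1 Q=3 M=12 Z=6
Draw 8: a1=17.640, a2=0.438, a3=15.048, a4=2.346, a5=1.098, a0=36.570; τ=−ln(0.7234)/36.570=0.009 → t=0.290; u2·a0=0.5100·36.570=18.651; a1+a2=18.078 < 18.651 ≤ a1+…+a3=33.126 → R3 fires; S=2 Q=2 M=11 Z=6
Draw 9: a1=10.780, a2=0.876, a3=9.196, a4=4.692, a5=0.732, a0=26.276; τ=−ln(0.2467)/26.276=0.053 → t=0.343; u2·a0=0.4480·26.276=11.772; a1+a2=11.656 < 11.772 ≤ a1+…+a3=20.852 → R3 fires; S=3 Q=1 M=10 Z=6
Draw 10: a1=4.900, a2=1.314, a3=4.180, a4=7.038, a5=0.366, a0=17.798; τ=−ln(0.6095)/17.798=0.028 → t=0.371; u2·a0=0.0181·17.798=0.322 ≤ a1=4.900 → R1 fires; S=3 Q=1 M=9 Z=7
Draw 11: a1=4.410, a2=1.533, a3=3.762, a4=8.211, a5=0.366, a0=18.282; τ=−ln(0.0925)/18.282=0.130 → t=0.501; u2·a0=0.7003·18.282=12.803; a1+…+a3=9.705 < 12.803 ≤ a1+…+a4=17.916 → R4 fires; S=2 Q=1 M=11 Z=6
Draw 12: a1=5.390, a2=0.876, a3=4.598, a4=4.692, a5=0.366, a0=15.922; τ=−ln(0.6778)/15.922=0.024 → t=0.525; u2·a0=0.0750·15.922=1.194 ≤ a1=5.390 → R1 fires; S=2 Q=1 M=10 Z=7
Draw 13: a1=4.900, a2=1.022, a3=4.180, a4=5.474, a5=0.366, a0=15.942; τ=−ln(0.0672)/15.942=0.169 → t=0.695; u2·a0=0.8459·15.942=13.485; a1+…+a3=10.102 < 13.485 ≤ a1+…+a4=15.576 → R4 fires; S=1 Q=1 M=12 Z=6
Draw 14: a1=5.880, a2=0.438, a3=5.016, a4=2.346, a5=0.366, a0=14.046; τ=−ln(0.3707)/14.046=0.071 → t=0.765 > T=0.72: stop.
At T=0.72: S=1 Q=1 M=12 Z=6; the largest is M.

Dominant species at T: M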